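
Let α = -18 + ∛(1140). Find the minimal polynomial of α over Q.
m_α(x) = x^3 + 54x^2 + 972x + 4692

Set β = α + 18 = ∛(1140), so β^3 = 1140. Then (α + 18)^3 - 1140 = 0, i.e. α is a root of g(x) = (x + 18)^3 - 1140 = x^3 + 54x^2 + 972x + 4692. Since g(x) = h(x + 18) where h(x) = x^3 - 1140, and h is irreducible over Q (because 1140 is not a perfect cube, so h has no rational root, and a monic cubic with no rational root is irreducible), g is also irreducible (irreducibility is preserved under the substitution x → x + 18). Hence m_α(x) = x^3 + 54x^2 + 972x + 4692.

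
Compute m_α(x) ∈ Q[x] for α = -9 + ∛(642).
m_α(x) = x^3 + 27x^2 + 243x + 87

Set β = α + 9 = ∛(642), so β^3 = 642. Then (α + 9)^3 - 642 = 0, i.e. α is a root of g(x) = (x + 9)^3 - 642 = x^3 + 27x^2 + 243x + 87. Since g(x) = h(x + 9) where h(x) = x^3 - 642, and h is irreducible over Q (because 642 is not a perfect cube, so h has no rational root, and a monic cubic with no rational root is irreducible), g is also irreducible (irreducibility is preserved under the substitution x → x + 9). Hence m_α(x) = x^3 + 27x^2 + 243x + 87.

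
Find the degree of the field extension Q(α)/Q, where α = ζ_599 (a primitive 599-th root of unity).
[Q(α):Q] = 598

The minimal polynomial of ζ_599 over Q is the 599-th cyclotomic polynomial Φ_599(x), which is irreducible over Q and has degree φ(599) = 598. Hence [Q(α):Q] = φ(599) = 598.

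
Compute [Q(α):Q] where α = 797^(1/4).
[Q(α):Q] = 4

α is a root of x^4 - 797. By Eisenstein's criterion at the prime p = 797 (which divides the constant term 797 but p^2 = 635209 does not, since 797 is squarefree), x^4 - 797 is irreducible over Q. Hence [Q(α):Q] = 4.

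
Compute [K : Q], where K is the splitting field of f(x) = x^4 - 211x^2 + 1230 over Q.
[K : Q] = 4

Solving the quadratic in x^2: x^2 = (211 ± √(211^2 - 4·1230))/2 = (211 ± √39601)/2 = (211 ± 199)/2, giving x^2 = 205 or x^2 = 6. So f(x) = (x^2 - 205)(x^2 - 6) and the roots of f are ±√205, ±√6. Hence the splitting field is K = Q(√205, √6). Since 205 and 6 are distinct squarefree integers > 1, their product 1230 is not a perfect square, so √6 ∉ Q(√205). By the tower law [K:Q] = [Q(√205,√6):Q(√205)] · [Q(√205):Q] = 2 · 2 = 4.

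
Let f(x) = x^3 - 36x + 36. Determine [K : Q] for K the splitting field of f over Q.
[K : Q] = 6

By the rational root test, any rational root of the monic integer polynomial f(x) = x^3 - 36x + 36 must be an integer dividing the constant term 36, i.e. one of ±{1, 2, 3, 4, 6, 9, 12, 18, 36}. Evaluating: f(1) = 1, f(-1) = 71, f(2) = -28, f(-2) = 100, f(3) = -45, f(-3) = 117, f(4) = -44, f(-4) = 116, f(6) = 36, f(-6) = 36, f(9) = 441, f(-9) = -369, f(12) = 1332, f(-12) = -1260, f(18) = 5220, f(-18) = -5148, f(36) = 45396, f(-36) = -45324; none is 0, so f has no rational root and is therefore irreducible over Q (a cubic with no linear factor over a field is irreducible). For an irreducible cubic, the Galois group is A_3 or S_3 according as the discriminant disc(f) = -4a^3 - 27b^2 = -4·(-36)^3 - 27·(36)^2 = 151632 is or is not a square in Q. Here disc(f) = 151632 is not a perfect square in Q, so the Galois group of f over Q is not contained in A_3 and must be all of S_3. The splitting field has degree |S_3| = 6 over Q, so [K : Q] = 6.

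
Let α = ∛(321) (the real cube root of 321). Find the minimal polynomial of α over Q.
m_α(x) = x^3 - 321

α satisfies α^3 = 321, so x^3 - 321 annihilates α. By the rational root test, a rational root p/q (in lowest terms) of x^3 - 321 would satisfy p^3 = 321 q^3, forcing q = 1 and p^3 = 321; but 321 is not a perfect cube, contradiction. A monic cubic over Q with no rational root is irreducible (any nontrivial factorization would include a linear factor). Hence x^3 - 321 is the minimal polynomial of α, and in particular [Q(α):Q] = 3.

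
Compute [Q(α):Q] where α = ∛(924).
[Q(α):Q] = 3

The minimal polynomial of α is x^3 - 924, irreducible over Q since 924 is not a perfect cube (so x^3 - 924 has no rational root). Hence [Q(α):Q] = deg(m_α) = 3.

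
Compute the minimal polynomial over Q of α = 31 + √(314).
m_α(x) = x^2 - 62x + 647

From α - 31 = √(314), squaring gives (α - 31)^2 = 314, i.e. α^2 - 62α + 961 = 314, so α^2 - 62α + 647 = 0. The discriminant of x^2 - 62x + 647 is (-62)^2 - 4·(647) = 3844 - 2588 = 1256, and 4·(314) is not a perfect square in Q since 314 is squarefree and ≠ 1. Hence x^2 - 62x + 647 is irreducible over Q and is the minimal polynomial of α.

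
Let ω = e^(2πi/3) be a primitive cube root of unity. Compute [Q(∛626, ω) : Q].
[Q(∛626, ω) : Q] = 6

[Q(∛626):Q] = 3 (min poly x^3 - 626, irreducible since 626 is not a perfect cube). [Q(ω):Q] = 2 (min poly x^2 + x + 1). Since Q(∛626) ⊂ R and ω ∉ R, we have ω ∉ Q(∛626), so x^2 + x + 1 remains irreducible over Q(∛626) and [Q(∛626, ω) : Q(∛626)] = 2. By the tower law, [Q(∛626, ω) : Q] = 3 · 2 = 6. (In fact Q(∛626, ω) is the splitting field of x^3 - 626 over Q.)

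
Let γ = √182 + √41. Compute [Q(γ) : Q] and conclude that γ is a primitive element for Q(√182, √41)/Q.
[Q(γ) : Q] = 4 (equivalently, Q(γ) = Q(√182, √41))

Obviously Q(γ) ⊆ Q(√182, √41), and [Q(√182, √41):Q] = 4 (since 182, 41 are distinct squarefree integers > 1 with 7462 not a perfect square). To show equality we compute the minimal polynomial of γ. From γ = √182 + √41: γ^2 = 182 + 2√(7462) + 41 = 223 + 2√(7462), so γ^2 - 223 = 2√(7462); squaring, (γ^2 - 223)^2 = 4·7462, i.e. γ^4 - 446γ^2 + 49729 - 29848 = 0, i.e. γ^4 - 446γ^2 + 19881 = 0. So γ is a root of x^4 - 446x^2 + 19881. This polynomial is irreducible over Q: it has no rational root (each ±√182 ± √41 is irrational), and any factorization into two quadratics over Q would force √(7462) ∈ Q (pairing opposite roots) or √182, √41 ∈ Q (other pairings), all impossible. Hence [Q(γ):Q] = 4 = [Q(√182, √41):Q], so Q(γ) = Q(√182, √41).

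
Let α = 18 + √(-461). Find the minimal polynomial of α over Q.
m_α(x) = x^2 - 36x + 785

From α - 18 = √(-461), squaring gives (α - 18)^2 = -461, i.e. α^2 - 36α + 324 = -461, so α^2 - 36α + 785 = 0. The discriminant of x^2 - 36x + 785 is (-36)^2 - 4·(785) = 1296 - 3140 = -1844, and 4·(-461) is not a perfect square in Q since -461 is squarefree and ≠ 1. Hence x^2 - 36x + 785 is irreducible over Q and is the minimal polynomial of α.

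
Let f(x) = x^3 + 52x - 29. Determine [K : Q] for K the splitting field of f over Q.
[K : Q] = 6

By the rational root test, any rational root of the monic integer polynomial f(x) = x^3 + 52x - 29 must be an integer dividing the constant term -29, i.e. one of ±{1, 29}. Evaluating: f(1) = 24, f(-1) = -82, f(29) = 25868, f(-29) = -25926; none is 0, so f has no rational root and is therefore irreducible over Q (a cubic with no linear factor over a field is irreducible). For an irreducible cubic, the Galois group is A_3 or S_3 according as the discriminant disc(f) = -4a^3 - 27b^2 = -4·(52)^3 - 27·(-29)^2 = -585139 is or is not a square in Q. Here disc(f) = -585139 is not a perfect square in Q, so the Galois group of f over Q is not contained in A_3 and must be all of S_3. The splitting field has degree |S_3| = 6 over Q, so [K : Q] = 6.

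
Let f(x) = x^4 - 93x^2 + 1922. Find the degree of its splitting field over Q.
[K : Q] = 4

Solving the quadratic in x^2: x^2 = (93 ± √(93^2 - 4·1922))/2 = (93 ± √961)/2 = (93 ± 31)/2, giving x^2 = 31 or x^2 = 62. So f(x) = (x^2 - 31)(x^2 - 62) and the roots of f are ±√31, ±√62. Hence the splitting field is K = Q(√31, √62). Since 31 and 62 are distinct squarefree integers > 1, their product 1922 is not a perfect square, so √62 ∉ Q(√31). By the tower law [K:Q] = [Q(√31,√62):Q(√31)] · [Q(√31):Q] = 2 · 2 = 4.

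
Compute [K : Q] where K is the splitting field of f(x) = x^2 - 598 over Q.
[K : Q] = 2

f(x) = x^2 - 598 factors as (x - √598)(x + √598). The splitting field is K = Q(√598). Since 598 is squarefree and > 1, it is not a perfect square, so x^2 - 598 is irreducible over Q and [Q(√598) : Q] = 2. Hence [K : Q] = 2.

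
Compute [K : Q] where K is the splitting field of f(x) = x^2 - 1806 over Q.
[K : Q] = 2

f(x) = x^2 - 1806 factors as (x - √1806)(x + √1806). The splitting field is K = Q(√1806). Since 1806 is squarefree and > 1, it is not a perfect square, so x^2 - 1806 is irreducible over Q and [Q(√1806) : Q] = 2. Hence [K : Q] = 2.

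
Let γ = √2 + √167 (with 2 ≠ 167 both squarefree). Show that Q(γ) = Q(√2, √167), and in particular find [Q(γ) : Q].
[Q(γ) : Q] = 4 (equivalently, Q(γ) = Q(√2, √167))

Obviously Q(γ) ⊆ Q(√2, √167), and [Q(√2, √167):Q] = 4 (since 2, 167 are distinct squarefree integers > 1 with 334 not a perfect square). To show equality we compute the minimal polynomial of γ. From γ = √2 + √167: γ^2 = 2 + 2√(334) + 167 = 169 + 2√(334), so γ^2 - 169 = 2√(334); squaring, (γ^2 - 169)^2 = 4·334, i.e. γ^4 - 338γ^2 + 28561 - 1336 = 0, i.e. γ^4 - 338γ^2 + 27225 = 0. So γ is a root of x^4 - 338x^2 + 27225. This polynomial is irreducible over Q: it has no rational root (each ±√2 ± √167 is irrational), and any factorization into two quadratics over Q would force √(334) ∈ Q (pairing opposite roots) or √2, √167 ∈ Q (other pairings), all impossible. Hence [Q(γ):Q] = 4 = [Q(√2, √167):Q], so Q(γ) = Q(√2, √167).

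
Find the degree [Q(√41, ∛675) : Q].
[Q(√41, ∛675) : Q] = 6

Let L = Q(√41, ∛675). Since Q(√41) ⊂ L and [Q(√41):Q] = 2, the tower law gives 2 | [L:Q]. Likewise Q(∛675) ⊂ L with [Q(∛675):Q] = 3 (because 675 is not a perfect cube), so 3 | [L:Q]. As gcd(2,3) = 1, [L:Q] is divisible by 6. Conversely L is generated over Q by √41 and ∛675, so [L:Q] ≤ 2·3 = 6. Therefore [Q(√41, ∛675) : Q] = 6.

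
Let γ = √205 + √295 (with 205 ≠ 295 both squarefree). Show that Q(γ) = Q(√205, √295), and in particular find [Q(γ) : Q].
[Q(γ) : Q] = 4 (equivalently, Q(γ) = Q(√205, √295))

Obviously Q(γ) ⊆ Q(√205, √295), and [Q(√205, √295):Q] = 4 (since 205, 295 are distinct squarefree integers > 1 with 60475 not a perfect square). To show equality we compute the minimal polynomial of γ. From γ = √205 + √295: γ^2 = 205 + 2√(60475) + 295 = 500 + 2√(60475), so γ^2 - 500 = 2√(60475); squaring, (γ^2 - 500)^2 = 4·60475, i.e. γ^4 - 1000γ^2 + 250000 - 241900 = 0, i.e. γ^4 - 1000γ^2 + 8100 = 0. So γ is a root of x^4 - 1000x^2 + 8100. This polynomial is irreducible over Q: it has no rational root (each ±√205 ± √295 is irrational), and any factorization into two quadratics over Q would force √(60475) ∈ Q (pairing opposite roots) or √205, √295 ∈ Q (other pairings), all impossible. Hence [Q(γ):Q] = 4 = [Q(√205, √295):Q], so Q(γ) = Q(√205, √295).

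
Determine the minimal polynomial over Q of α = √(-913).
m_α(x) = x^2 + 913

α satisfies α^2 + 913 = 0, so x^2 + 913 annihilates α. Since d = -913 is squarefree and ≠ 1, it is not a perfect square in Q, so x^2 + 913 has no rational root and is therefore irreducible over Q (a degree-2 polynomial over a field is irreducible iff it has no root). Hence m_α(x) = x^2 + 913.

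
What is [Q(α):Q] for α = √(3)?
[Q(α):Q] = 2

[Q(α):Q] equals the degree of the minimal polynomial of α. Here α^2 = 3 and x^2 - 3 is irreducible (d = 3 is squarefree, ≠ 1, hence not a square), so deg(m_α) = 2. Thus [Q(α):Q] = 2.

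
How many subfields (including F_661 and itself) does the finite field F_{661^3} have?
F_{661^3} has 2 subfields

The subfields of F_{p^n} are exactly the fields F_{p^d} for d | n (each is the fixed field of the unique index-d subgroup of Gal(F_{p^n}/F_p) ≅ Z/nZ). The divisors of n = 3 are {1, 3}, giving 2 subfields: F_{661^1}, F_{661^3}.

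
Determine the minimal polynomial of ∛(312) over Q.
m_α(x) = x^3 - 312

α satisfies α^3 = 312, so x^3 - 312 annihilates α. By the rational root test, a rational root p/q (in lowest terms) of x^3 - 312 would satisfy p^3 = 312 q^3, forcing q = 1 and p^3 = 312; but 312 is not a perfect cube, contradiction. A monic cubic over Q with no rational root is irreducible (any nontrivial factorization would include a linear factor). Hence x^3 - 312 is the minimal polynomial of α, and in particular [Q(α):Q] = 3.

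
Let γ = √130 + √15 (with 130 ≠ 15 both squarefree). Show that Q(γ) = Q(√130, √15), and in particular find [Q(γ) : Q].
[Q(γ) : Q] = 4 (equivalently, Q(γ) = Q(√130, √15))

Obviously Q(γ) ⊆ Q(√130, √15), and [Q(√130, √15):Q] = 4 (since 130, 15 are distinct squarefree integers > 1 with 1950 not a perfect square). To show equality we compute the minimal polynomial of γ. From γ = √130 + √15: γ^2 = 130 + 2√(1950) + 15 = 145 + 2√(1950), so γ^2 - 145 = 2√(1950); squaring, (γ^2 - 145)^2 = 4·1950, i.e. γ^4 - 290γ^2 + 21025 - 7800 = 0, i.e. γ^4 - 290γ^2 + 13225 = 0. So γ is a root of x^4 - 290x^2 + 13225. This polynomial is irreducible over Q: it has no rational root (each ±√130 ± √15 is irrational), and any factorization into two quadratics over Q would force √(1950) ∈ Q (pairing opposite roots) or √130, √15 ∈ Q (other pairings), all impossible. Hence [Q(γ):Q] = 4 = [Q(√130, √15):Q], so Q(γ) = Q(√130, √15).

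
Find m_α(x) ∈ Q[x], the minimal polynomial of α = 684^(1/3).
m_α(x) = x^3 - 684

α satisfies α^3 = 684, so x^3 - 684 annihilates α. By the rational root test, a rational root p/q (in lowest terms) of x^3 - 684 would satisfy p^3 = 684 q^3, forcing q = 1 and p^3 = 684; but 684 is not a perfect cube, contradiction. A monic cubic over Q with no rational root is irreducible (any nontrivial factorization would include a linear factor). Hence x^3 - 684 is the minimal polynomial of α, and in particular [Q(α):Q] = 3.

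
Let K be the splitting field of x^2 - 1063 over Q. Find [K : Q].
[K : Q] = 2

f(x) = x^2 - 1063 factors as (x - √1063)(x + √1063). The splitting field is K = Q(√1063). Since 1063 is squarefree and > 1, it is not a perfect square, so x^2 - 1063 is irreducible over Q and [Q(√1063) : Q] = 2. Hence [K : Q] = 2.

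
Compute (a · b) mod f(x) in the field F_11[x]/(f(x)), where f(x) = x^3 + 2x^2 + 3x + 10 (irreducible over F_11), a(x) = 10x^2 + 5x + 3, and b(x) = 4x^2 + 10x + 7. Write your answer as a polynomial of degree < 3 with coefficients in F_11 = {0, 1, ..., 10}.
a · b ≡ 9x^2 + 7x + 6 (mod f(x))

Multiply in F_11[x]: a(x)·b(x) = (10x^2 + 5x + 3)·(4x^2 + 10x + 7) = 7x^4 + 10x^3 + 10x + 10. This has degree ≥ 3, so divide by f(x) over F_11: 7x^4 + 10x^3 + 10x + 10 = (7x + 7)·(x^3 + 2x^2 + 3x + 10) + (9x^2 + 7x + 6). Hence a·b ≡ 9x^2 + 7x + 6 (mod f). (F_11[x]/(f) is a field with 11^3 = 1331 elements since f is irreducible of degree 3.)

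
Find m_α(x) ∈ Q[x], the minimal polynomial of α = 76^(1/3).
m_α(x) = x^3 - 76

α satisfies α^3 = 76, so x^3 - 76 annihilates α. By the rational root test, a rational root p/q (in lowest terms) of x^3 - 76 would satisfy p^3 = 76 q^3, forcing q = 1 and p^3 = 76; but 76 is not a perfect cube, contradiction. A monic cubic over Q with no rational root is irreducible (any nontrivial factorization would include a linear factor). Hence x^3 - 76 is the minimal polynomial of α, and in particular [Q(α):Q] = 3.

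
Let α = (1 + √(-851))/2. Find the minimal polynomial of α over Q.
m_α(x) = x^2 - x + 213

From 2α - 1 = √(-851), squaring gives (2α - 1)^2 = -851, i.e. 4α^2 - 4α + 1 = -851, so α^2 - α + (1 + 851)/4 = 0. Since -851 ≡ 1 (mod 4), (1 + 851)/4 = 213 ∈ Z. The polynomial x^2 - x + 213 has discriminant 1 - 4·(213) = -851, which is not a perfect square in Q (d = -851 is squarefree and ≠ 1), so x^2 - x + 213 is irreducible over Q. It is the minimal polynomial of α.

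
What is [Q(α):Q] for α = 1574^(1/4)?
[Q(α):Q] = 4

α is a root of x^4 - 1574. By Eisenstein's criterion at the prime p = 2 (which divides the constant term 1574 but p^2 = 4 does not, since 1574 is squarefree), x^4 - 1574 is irreducible over Q. Hence [Q(α):Q] = 4.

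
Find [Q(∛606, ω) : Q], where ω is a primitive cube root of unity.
[Q(∛606, ω) : Q] = 6

[Q(∛606):Q] = 3 (min poly x^3 - 606, irreducible since 606 is not a perfect cube). [Q(ω):Q] = 2 (min poly x^2 + x + 1). Since Q(∛606) ⊂ R and ω ∉ R, we have ω ∉ Q(∛606), so x^2 + x + 1 remains irreducible over Q(∛606) and [Q(∛606, ω) : Q(∛606)] = 2. By the tower law, [Q(∛606, ω) : Q] = 3 · 2 = 6. (In fact Q(∛606, ω) is the splitting field of x^3 - 606 over Q.)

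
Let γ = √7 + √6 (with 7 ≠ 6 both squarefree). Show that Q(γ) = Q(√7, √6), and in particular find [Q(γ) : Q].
[Q(γ) : Q] = 4 (equivalently, Q(γ) = Q(√7, √6))

Obviously Q(γ) ⊆ Q(√7, √6), and [Q(√7, √6):Q] = 4 (since 7, 6 are distinct squarefree integers > 1 with 42 not a perfect square). To show equality we compute the minimal polynomial of γ. From γ = √7 + √6: γ^2 = 7 + 2√(42) + 6 = 13 + 2√(42), so γ^2 - 13 = 2√(42); squaring, (γ^2 - 13)^2 = 4·42, i.e. γ^4 - 26γ^2 + 169 - 168 = 0, i.e. γ^4 - 26γ^2 + 1 = 0. So γ is a root of x^4 - 26x^2 + 1. This polynomial is irreducible over Q: it has no rational root (each ±√7 ± √6 is irrational), and any factorization into two quadratics over Q would force √(42) ∈ Q (pairing opposite roots) or √7, √6 ∈ Q (other pairings), all impossible. Hence [Q(γ):Q] = 4 = [Q(√7, √6):Q], so Q(γ) = Q(√7, √6).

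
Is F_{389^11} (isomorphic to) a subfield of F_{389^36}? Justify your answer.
No: F_{389^11} is not a subfield of F_{389^36}

F_{p^m} embeds in F_{p^n} iff m | n. Here 11 ∤ 36 (since 36 = 3·11 + 3 with remainder 3 ≠ 0), so F_{389^11} is not a subfield of F_{389^36}. Equivalently: if it were, the tower law would give 11 = [F_{389^11}:F_389] dividing [F_{389^36}:F_389] = 36, contradiction.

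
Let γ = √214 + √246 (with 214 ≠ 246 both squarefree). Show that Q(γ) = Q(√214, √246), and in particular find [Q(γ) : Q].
[Q(γ) : Q] = 4 (equivalently, Q(γ) = Q(√214, √246))

Obviously Q(γ) ⊆ Q(√214, √246), and [Q(√214, √246):Q] = 4 (since 214, 246 are distinct squarefree integers > 1 with 52644 not a perfect square). To show equality we compute the minimal polynomial of γ. From γ = √214 + √246: γ^2 = 214 + 2√(52644) + 246 = 460 + 2√(52644), so γ^2 - 460 = 2√(52644); squaring, (γ^2 - 460)^2 = 4·52644, i.e. γ^4 - 920γ^2 + 211600 - 210576 = 0, i.e. γ^4 - 920γ^2 + 1024 = 0. So γ is a root of x^4 - 920x^2 + 1024. This polynomial is irreducible over Q: it has no rational root (each ±√214 ± √246 is irrational), and any factorization into two quadratics over Q would force √(52644) ∈ Q (pairing opposite roots) or √214, √246 ∈ Q (other pairings), all impossible. Hence [Q(γ):Q] = 4 = [Q(√214, √246):Q], so Q(γ) = Q(√214, √246).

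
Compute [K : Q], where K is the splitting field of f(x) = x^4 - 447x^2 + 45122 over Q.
[K : Q] = 4

Solving the quadratic in x^2: x^2 = (447 ± √(447^2 - 4·45122))/2 = (447 ± √19321)/2 = (447 ± 139)/2, giving x^2 = 293 or x^2 = 154. So f(x) = (x^2 - 293)(x^2 - 154) and the roots of f are ±√293, ±√154. Hence the splitting field is K = Q(√293, √154). Since 293 and 154 are distinct squarefree integers > 1, their product 45122 is not a perfect square, so √154 ∉ Q(√293). By the tower law [K:Q] = [Q(√293,√154):Q(√293)] · [Q(√293):Q] = 2 · 2 = 4.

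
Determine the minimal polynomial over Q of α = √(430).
m_α(x) = x^2 - 430

α satisfies α^2 - 430 = 0, so x^2 - 430 annihilates α. Since d = 430 is squarefree and ≠ 1, it is not a perfect square in Q, so x^2 - 430 has no rational root and is therefore irreducible over Q (a degree-2 polynomial over a field is irreducible iff it has no root). Hence m_α(x) = x^2 - 430.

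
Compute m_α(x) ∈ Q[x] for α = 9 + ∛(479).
m_α(x) = x^3 - 27x^2 + 243x - 1208

Set β = α - 9 = ∛(479), so β^3 = 479. Then (α - 9)^3 - 479 = 0, i.e. α is a root of g(x) = (x - 9)^3 - 479 = x^3 - 27x^2 + 243x - 1208. Since g(x) = h(x - 9) where h(x) = x^3 - 479, and h is irreducible over Q (because 479 is not a perfect cube, so h has no rational root, and a monic cubic with no rational root is irreducible), g is also irreducible (irreducibility is preserved under the substitution x → x - 9). Hence m_α(x) = x^3 - 27x^2 + 243x - 1208.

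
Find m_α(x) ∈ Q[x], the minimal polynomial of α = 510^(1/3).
m_α(x) = x^3 - 510

α satisfies α^3 = 510, so x^3 - 510 annihilates α. By the rational root test, a rational root p/q (in lowest terms) of x^3 - 510 would satisfy p^3 = 510 q^3, forcing q = 1 and p^3 = 510; but 510 is not a perfect cube, contradiction. A monic cubic over Q with no rational root is irreducible (any nontrivial factorization would include a linear factor). Hence x^3 - 510 is the minimal polynomial of α, and in particular [Q(α):Q] = 3.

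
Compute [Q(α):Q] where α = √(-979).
[Q(α):Q] = 2

[Q(α):Q] equals the degree of the minimal polynomial of α. Here α^2 = -979 and x^2 + 979 is irreducible (d = -979 is squarefree, ≠ 1, hence not a square), so deg(m_α) = 2. Thus [Q(α):Q] = 2.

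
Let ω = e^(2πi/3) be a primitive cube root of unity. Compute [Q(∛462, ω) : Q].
[Q(∛462, ω) : Q] = 6

[Q(∛462):Q] = 3 (min poly x^3 - 462, irreducible since 462 is not a perfect cube). [Q(ω):Q] = 2 (min poly x^2 + x + 1). Since Q(∛462) ⊂ R and ω ∉ R, we have ω ∉ Q(∛462), so x^2 + x + 1 remains irreducible over Q(∛462) and [Q(∛462, ω) : Q(∛462)] = 2. By the tower law, [Q(∛462, ω) : Q] = 3 · 2 = 6. (In fact Q(∛462, ω) is the splitting field of x^3 - 462 over Q.)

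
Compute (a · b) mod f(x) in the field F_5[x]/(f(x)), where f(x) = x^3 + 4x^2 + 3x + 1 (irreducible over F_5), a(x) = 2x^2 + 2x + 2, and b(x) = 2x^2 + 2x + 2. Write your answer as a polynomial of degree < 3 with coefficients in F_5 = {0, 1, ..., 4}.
a · b ≡ 2x^2 + 3x + 2 (mod f(x))

Multiply in F_5[x]: a(x)·b(x) = (2x^2 + 2x + 2)·(2x^2 + 2x + 2) = 4x^4 + 3x^3 + 2x^2 + 3x + 4. This has degree ≥ 3, so divide by f(x) over F_5: 4x^4 + 3x^3 + 2x^2 + 3x + 4 = (4x + 2)·(x^3 + 4x^2 + 3x + 1) + (2x^2 + 3x + 2). Hence a·b ≡ 2x^2 + 3x + 2 (mod f). (F_5[x]/(f) is a field with 5^3 = 125 elements since f is irreducible of degree 3.)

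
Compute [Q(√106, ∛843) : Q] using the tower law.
[Q(√106, ∛843) : Q] = 6

Let L = Q(√106, ∛843). Since Q(√106) ⊂ L and [Q(√106):Q] = 2, the tower law gives 2 | [L:Q]. Likewise Q(∛843) ⊂ L with [Q(∛843):Q] = 3 (because 843 is not a perfect cube), so 3 | [L:Q]. As gcd(2,3) = 1, [L:Q] is divisible by 6. Conversely L is generated over Q by √106 and ∛843, so [L:Q] ≤ 2·3 = 6. Therefore [Q(√106, ∛843) : Q] = 6.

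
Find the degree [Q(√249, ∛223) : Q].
[Q(√249, ∛223) : Q] = 6

Let L = Q(√249, ∛223). Since Q(√249) ⊂ L and [Q(√249):Q] = 2, the tower law gives 2 | [L:Q]. Likewise Q(∛223) ⊂ L with [Q(∛223):Q] = 3 (because 223 is not a perfect cube), so 3 | [L:Q]. As gcd(2,3) = 1, [L:Q] is divisible by 6. Conversely L is generated over Q by √249 and ∛223, so [L:Q] ≤ 2·3 = 6. Therefore [Q(√249, ∛223) : Q] = 6.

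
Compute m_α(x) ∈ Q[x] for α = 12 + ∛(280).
m_α(x) = x^3 - 36x^2 + 432x - 2008

Set β = α - 12 = ∛(280), so β^3 = 280. Then (α - 12)^3 - 280 = 0, i.e. α is a root of g(x) = (x - 12)^3 - 280 = x^3 - 36x^2 + 432x - 2008. Since g(x) = h(x - 12) where h(x) = x^3 - 280, and h is irreducible over Q (because 280 is not a perfect cube, so h has no rational root, and a monic cubic with no rational root is irreducible), g is also irreducible (irreducibility is preserved under the substitution x → x - 12). Hence m_α(x) = x^3 - 36x^2 + 432x - 2008.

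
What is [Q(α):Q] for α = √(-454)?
[Q(α):Q] = 2

[Q(α):Q] equals the degree of the minimal polynomial of α. Here α^2 = -454 and x^2 + 454 is irreducible (d = -454 is squarefree, ≠ 1, hence not a square), so deg(m_α) = 2. Thus [Q(α):Q] = 2.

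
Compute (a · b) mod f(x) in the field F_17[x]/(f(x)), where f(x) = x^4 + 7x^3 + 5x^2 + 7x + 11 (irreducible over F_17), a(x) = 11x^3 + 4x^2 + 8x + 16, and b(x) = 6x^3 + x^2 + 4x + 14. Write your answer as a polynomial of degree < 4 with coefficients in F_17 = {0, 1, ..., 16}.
a · b ≡ 2x^3 + 16x^2 + 4x + 9 (mod f(x))

Multiply in F_17[x]: a(x)·b(x) = (11x^3 + 4x^2 + 8x + 16)·(6x^3 + x^2 + 4x + 14) = 15x^6 + x^5 + 11x^4 + 2x^3 + 2x^2 + 6x + 3. This has degree ≥ 4, so divide by f(x) over F_17: 15x^6 + x^5 + 11x^4 + 2x^3 + 2x^2 + 6x + 3 = (15x^2 + 15x + 1)·(x^4 + 7x^3 + 5x^2 + 7x + 11) + (2x^3 + 16x^2 + 4x + 9). Hence a·b ≡ 2x^3 + 16x^2 + 4x + 9 (mod f). (F_17[x]/(f) is a field with 17^4 = 83521 elements since f is irreducible of degree 4.)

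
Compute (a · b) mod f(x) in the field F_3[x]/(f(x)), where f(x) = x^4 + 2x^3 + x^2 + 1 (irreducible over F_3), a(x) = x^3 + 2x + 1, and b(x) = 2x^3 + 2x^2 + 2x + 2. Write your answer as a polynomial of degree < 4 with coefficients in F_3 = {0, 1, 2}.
a · b ≡ 2x^2 + 2x (mod f(x))

Multiply in F_3[x]: a(x)·b(x) = (x^3 + 2x + 1)·(2x^3 + 2x^2 + 2x + 2) = 2x^6 + 2x^5 + 2x^3 + 2. This has degree ≥ 4, so divide by f(x) over F_3: 2x^6 + 2x^5 + 2x^3 + 2 = (2x^2 + x + 2)·(x^4 + 2x^3 + x^2 + 1) + (2x^2 + 2x). Hence a·b ≡ 2x^2 + 2x (mod f). (F_3[x]/(f) is a field with 3^4 = 81 elements since f is irreducible of degree 4.)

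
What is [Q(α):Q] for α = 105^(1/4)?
[Q(α):Q] = 4

α is a root of x^4 - 105. By Eisenstein's criterion at the prime p = 3 (which divides the constant term 105 but p^2 = 9 does not, since 105 is squarefree), x^4 - 105 is irreducible over Q. Hence [Q(α):Q] = 4.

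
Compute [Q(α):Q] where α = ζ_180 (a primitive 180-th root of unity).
[Q(α):Q] = 48

The minimal polynomial of ζ_180 over Q is the 180-th cyclotomic polynomial Φ_180(x), which is irreducible over Q and has degree φ(180) = 48. Hence [Q(α):Q] = φ(180) = 48.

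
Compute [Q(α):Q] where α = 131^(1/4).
[Q(α):Q] = 4

α is a root of x^4 - 131. By Eisenstein's criterion at the prime p = 131 (which divides the constant term 131 but p^2 = 17161 does not, since 131 is squarefree), x^4 - 131 is irreducible over Q. Hence [Q(α):Q] = 4.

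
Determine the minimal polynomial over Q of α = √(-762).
m_α(x) = x^2 + 762

α satisfies α^2 + 762 = 0, so x^2 + 762 annihilates α. Since d = -762 is squarefree and ≠ 1, it is not a perfect square in Q, so x^2 + 762 has no rational root and is therefore irreducible over Q (a degree-2 polynomial over a field is irreducible iff it has no root). Hence m_α(x) = x^2 + 762.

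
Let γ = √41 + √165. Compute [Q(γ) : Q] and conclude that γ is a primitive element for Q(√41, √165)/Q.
[Q(γ) : Q] = 4 (equivalently, Q(γ) = Q(√41, √165))

Obviously Q(γ) ⊆ Q(√41, √165), and [Q(√41, √165):Q] = 4 (since 41, 165 are distinct squarefree integers > 1 with 6765 not a perfect square). To show equality we compute the minimal polynomial of γ. From γ = √41 + √165: γ^2 = 41 + 2√(6765) + 165 = 206 + 2√(6765), so γ^2 - 206 = 2√(6765); squaring, (γ^2 - 206)^2 = 4·6765, i.e. γ^4 - 412γ^2 + 42436 - 27060 = 0, i.e. γ^4 - 412γ^2 + 15376 = 0. So γ is a root of x^4 - 412x^2 + 15376. This polynomial is irreducible over Q: it has no rational root (each ±√41 ± √165 is irrational), and any factorization into two quadratics over Q would force √(6765) ∈ Q (pairing opposite roots) or √41, √165 ∈ Q (other pairings), all impossible. Hence [Q(γ):Q] = 4 = [Q(√41, √165):Q], so Q(γ) = Q(√41, √165).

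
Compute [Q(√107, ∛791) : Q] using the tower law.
[Q(√107, ∛791) : Q] = 6

Let L = Q(√107, ∛791). Since Q(√107) ⊂ L and [Q(√107):Q] = 2, the tower law gives 2 | [L:Q]. Likewise Q(∛791) ⊂ L with [Q(∛791):Q] = 3 (because 791 is not a perfect cube), so 3 | [L:Q]. As gcd(2,3) = 1, [L:Q] is divisible by 6. Conversely L is generated over Q by √107 and ∛791, so [L:Q] ≤ 2·3 = 6. Therefore [Q(√107, ∛791) : Q] = 6.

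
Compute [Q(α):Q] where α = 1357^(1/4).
[Q(α):Q] = 4

α is a root of x^4 - 1357. By Eisenstein's criterion at the prime p = 23 (which divides the constant term 1357 but p^2 = 529 does not, since 1357 is squarefree), x^4 - 1357 is irreducible over Q. Hence [Q(α):Q] = 4.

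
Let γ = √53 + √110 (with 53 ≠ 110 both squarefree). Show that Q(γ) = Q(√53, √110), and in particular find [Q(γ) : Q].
[Q(γ) : Q] = 4 (equivalently, Q(γ) = Q(√53, √110))

Obviously Q(γ) ⊆ Q(√53, √110), and [Q(√53, √110):Q] = 4 (since 53, 110 are distinct squarefree integers > 1 with 5830 not a perfect square). To show equality we compute the minimal polynomial of γ. From γ = √53 + √110: γ^2 = 53 + 2√(5830) + 110 = 163 + 2√(5830), so γ^2 - 163 = 2√(5830); squaring, (γ^2 - 163)^2 = 4·5830, i.e. γ^4 - 326γ^2 + 26569 - 23320 = 0, i.e. γ^4 - 326γ^2 + 3249 = 0. So γ is a root of x^4 - 326x^2 + 3249. This polynomial is irreducible over Q: it has no rational root (each ±√53 ± √110 is irrational), and any factorization into two quadratics over Q would force √(5830) ∈ Q (pairing opposite roots) or √53, √110 ∈ Q (other pairings), all impossible. Hence [Q(γ):Q] = 4 = [Q(√53, √110):Q], so Q(γ) = Q(√53, √110).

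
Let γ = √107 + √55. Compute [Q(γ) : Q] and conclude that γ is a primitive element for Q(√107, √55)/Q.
[Q(γ) : Q] = 4 (equivalently, Q(γ) = Q(√107, √55))

Obviously Q(γ) ⊆ Q(√107, √55), and [Q(√107, √55):Q] = 4 (since 107, 55 are distinct squarefree integers > 1 with 5885 not a perfect square). To show equality we compute the minimal polynomial of γ. From γ = √107 + √55: γ^2 = 107 + 2√(5885) + 55 = 162 + 2√(5885), so γ^2 - 162 = 2√(5885); squaring, (γ^2 - 162)^2 = 4·5885, i.e. γ^4 - 324γ^2 + 26244 - 23540 = 0, i.e. γ^4 - 324γ^2 + 2704 = 0. So γ is a root of x^4 - 324x^2 + 2704. This polynomial is irreducible over Q: it has no rational root (each ±√107 ± √55 is irrational), and any factorization into two quadratics over Q would force √(5885) ∈ Q (pairing opposite roots) or √107, √55 ∈ Q (other pairings), all impossible. Hence [Q(γ):Q] = 4 = [Q(√107, √55):Q], so Q(γ) = Q(√107, √55).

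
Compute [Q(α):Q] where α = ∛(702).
[Q(α):Q] = 3

The minimal polynomial of α is x^3 - 702, irreducible over Q since 702 is not a perfect cube (so x^3 - 702 has no rational root). Hence [Q(α):Q] = deg(m_α) = 3.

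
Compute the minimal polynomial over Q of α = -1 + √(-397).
m_α(x) = x^2 + 2x + 398

From α + 1 = √(-397), squaring gives (α + 1)^2 = -397, i.e. α^2 + 2α + 1 = -397, so α^2 + 2α + 398 = 0. The discriminant of x^2 + 2x + 398 is (2)^2 - 4·(398) = 4 - 1592 = -1588, and 4·(-397) is not a perfect square in Q since -397 is squarefree and ≠ 1. Hence x^2 + 2x + 398 is irreducible over Q and is the minimal polynomial of α.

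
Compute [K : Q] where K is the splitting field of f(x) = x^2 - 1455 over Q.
[K : Q] = 2

f(x) = x^2 - 1455 factors as (x - √1455)(x + √1455). The splitting field is K = Q(√1455). Since 1455 is squarefree and > 1, it is not a perfect square, so x^2 - 1455 is irreducible over Q and [Q(√1455) : Q] = 2. Hence [K : Q] = 2.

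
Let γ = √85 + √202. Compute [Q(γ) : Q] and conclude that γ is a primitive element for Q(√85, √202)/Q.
[Q(γ) : Q] = 4 (equivalently, Q(γ) = Q(√85, √202))

Obviously Q(γ) ⊆ Q(√85, √202), and [Q(√85, √202):Q] = 4 (since 85, 202 are distinct squarefree integers > 1 with 17170 not a perfect square). To show equality we compute the minimal polynomial of γ. From γ = √85 + √202: γ^2 = 85 + 2√(17170) + 202 = 287 + 2√(17170), so γ^2 - 287 = 2√(17170); squaring, (γ^2 - 287)^2 = 4·17170, i.e. γ^4 - 574γ^2 + 82369 - 68680 = 0, i.e. γ^4 - 574γ^2 + 13689 = 0. So γ is a root of x^4 - 574x^2 + 13689. This polynomial is irreducible over Q: it has no rational root (each ±√85 ± √202 is irrational), and any factorization into two quadratics over Q would force √(17170) ∈ Q (pairing opposite roots) or √85, √202 ∈ Q (other pairings), all impossible. Hence [Q(γ):Q] = 4 = [Q(√85, √202):Q], so Q(γ) = Q(√85, √202).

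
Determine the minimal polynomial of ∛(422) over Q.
m_α(x) = x^3 - 422

α satisfies α^3 = 422, so x^3 - 422 annihilates α. By the rational root test, a rational root p/q (in lowest terms) of x^3 - 422 would satisfy p^3 = 422 q^3, forcing q = 1 and p^3 = 422; but 422 is not a perfect cube, contradiction. A monic cubic over Q with no rational root is irreducible (any nontrivial factorization would include a linear factor). Hence x^3 - 422 is the minimal polynomial of α, and in particular [Q(α):Q] = 3.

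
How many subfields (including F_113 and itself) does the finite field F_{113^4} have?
F_{113^4} has 3 subfields

The subfields of F_{p^n} are exactly the fields F_{p^d} for d | n (each is the fixed field of the unique index-d subgroup of Gal(F_{p^n}/F_p) ≅ Z/nZ). The divisors of n = 4 are {1, 2, 4}, giving 3 subfields: F_{113^1}, F_{113^2}, F_{113^4}.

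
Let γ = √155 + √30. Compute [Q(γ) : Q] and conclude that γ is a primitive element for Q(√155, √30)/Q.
[Q(γ) : Q] = 4 (equivalently, Q(γ) = Q(√155, √30))

Obviously Q(γ) ⊆ Q(√155, √30), and [Q(√155, √30):Q] = 4 (since 155, 30 are distinct squarefree integers > 1 with 4650 not a perfect square). To show equality we compute the minimal polynomial of γ. From γ = √155 + √30: γ^2 = 155 + 2√(4650) + 30 = 185 + 2√(4650), so γ^2 - 185 = 2√(4650); squaring, (γ^2 - 185)^2 = 4·4650, i.e. γ^4 - 370γ^2 + 34225 - 18600 = 0, i.e. γ^4 - 370γ^2 + 15625 = 0. So γ is a root of x^4 - 370x^2 + 15625. This polynomial is irreducible over Q: it has no rational root (each ±√155 ± √30 is irrational), and any factorization into two quadratics over Q would force √(4650) ∈ Q (pairing opposite roots) or √155, √30 ∈ Q (other pairings), all impossible. Hence [Q(γ):Q] = 4 = [Q(√155, √30):Q], so Q(γ) = Q(√155, √30).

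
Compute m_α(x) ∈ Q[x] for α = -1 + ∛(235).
m_α(x) = x^3 + 3x^2 + 3x - 234

Set β = α + 1 = ∛(235), so β^3 = 235. Then (α + 1)^3 - 235 = 0, i.e. α is a root of g(x) = (x + 1)^3 - 235 = x^3 + 3x^2 + 3x - 234. Since g(x) = h(x + 1) where h(x) = x^3 - 235, and h is irreducible over Q (because 235 is not a perfect cube, so h has no rational root, and a monic cubic with no rational root is irreducible), g is also irreducible (irreducibility is preserved under the substitution x → x + 1). Hence m_α(x) = x^3 + 3x^2 + 3x - 234.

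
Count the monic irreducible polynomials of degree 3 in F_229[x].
There are 4002920 monic irreducible polynomials of degree 3 over F_229

Each element of F_{229^3} that lies in no proper subfield is a root of exactly one monic irreducible of degree 3 over F_229, and each such polynomial has 3 distinct roots in F_{229^3}. By Möbius inversion the count is N_229(3) = (1/3) Σ_{d|3} μ(3/d) · 229^d = (1/3)(μ(3)·229^1 + μ(1)·229^3) = 12008760/3 = 4002920.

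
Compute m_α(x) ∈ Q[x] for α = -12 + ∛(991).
m_α(x) = x^3 + 36x^2 + 432x + 737

Set β = α + 12 = ∛(991), so β^3 = 991. Then (α + 12)^3 - 991 = 0, i.e. α is a root of g(x) = (x + 12)^3 - 991 = x^3 + 36x^2 + 432x + 737. Since g(x) = h(x + 12) where h(x) = x^3 - 991, and h is irreducible over Q (because 991 is not a perfect cube, so h has no rational root, and a monic cubic with no rational root is irreducible), g is also irreducible (irreducibility is preserved under the substitution x → x + 12). Hence m_α(x) = x^3 + 36x^2 + 432x + 737.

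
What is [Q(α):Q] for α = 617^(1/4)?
[Q(α):Q] = 4

α is a root of x^4 - 617. By Eisenstein's criterion at the prime p = 617 (which divides the constant term 617 but p^2 = 380689 does not, since 617 is squarefree), x^4 - 617 is irreducible over Q. Hence [Q(α):Q] = 4.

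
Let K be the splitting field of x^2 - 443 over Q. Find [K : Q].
[K : Q] = 2

f(x) = x^2 - 443 factors as (x - √443)(x + √443). The splitting field is K = Q(√443). Since 443 is squarefree and > 1, it is not a perfect square, so x^2 - 443 is irreducible over Q and [Q(√443) : Q] = 2. Hence [K : Q] = 2.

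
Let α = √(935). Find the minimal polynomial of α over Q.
m_α(x) = x^2 - 935

α satisfies α^2 - 935 = 0, so x^2 - 935 annihilates α. Since d = 935 is squarefree and ≠ 1, it is not a perfect square in Q, so x^2 - 935 has no rational root and is therefore irreducible over Q (a degree-2 polynomial over a field is irreducible iff it has no root). Hence m_α(x) = x^2 - 935.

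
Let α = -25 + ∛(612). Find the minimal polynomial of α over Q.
m_α(x) = x^3 + 75x^2 + 1875x + 15013

Set β = α + 25 = ∛(612), so β^3 = 612. Then (α + 25)^3 - 612 = 0, i.e. α is a root of g(x) = (x + 25)^3 - 612 = x^3 + 75x^2 + 1875x + 15013. Since g(x) = h(x + 25) where h(x) = x^3 - 612, and h is irreducible over Q (because 612 is not a perfect cube, so h has no rational root, and a monic cubic with no rational root is irreducible), g is also irreducible (irreducibility is preserved under the substitution x → x + 25). Hence m_α(x) = x^3 + 75x^2 + 1875x + 15013.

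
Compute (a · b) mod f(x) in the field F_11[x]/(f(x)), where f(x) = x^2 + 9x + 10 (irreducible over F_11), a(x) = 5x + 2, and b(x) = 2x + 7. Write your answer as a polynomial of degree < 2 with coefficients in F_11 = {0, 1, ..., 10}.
a · b ≡ 4x + 2 (mod f(x))

Multiply in F_11[x]: a(x)·b(x) = (5x + 2)·(2x + 7) = 10x^2 + 6x + 3. This has degree ≥ 2, so divide by f(x) over F_11: 10x^2 + 6x + 3 = (10)·(x^2 + 9x + 10) + (4x + 2). Hence a·b ≡ 4x + 2 (mod f). (F_11[x]/(f) is a field with 11^2 = 121 elements since f is irreducible of degree 2.)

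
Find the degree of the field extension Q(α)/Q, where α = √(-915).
[Q(α):Q] = 2

[Q(α):Q] equals the degree of the minimal polynomial of α. Here α^2 = -915 and x^2 + 915 is irreducible (d = -915 is squarefree, ≠ 1, hence not a square), so deg(m_α) = 2. Thus [Q(α):Q] = 2.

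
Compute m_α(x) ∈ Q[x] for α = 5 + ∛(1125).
m_α(x) = x^3 - 15x^2 + 75x - 1250

Set β = α - 5 = ∛(1125), so β^3 = 1125. Then (α - 5)^3 - 1125 = 0, i.e. α is a root of g(x) = (x - 5)^3 - 1125 = x^3 - 15x^2 + 75x - 1250. Since g(x) = h(x - 5) where h(x) = x^3 - 1125, and h is irreducible over Q (because 1125 is not a perfect cube, so h has no rational root, and a monic cubic with no rational root is irreducible), g is also irreducible (irreducibility is preserved under the substitution x → x - 5). Hence m_α(x) = x^3 - 15x^2 + 75x - 1250.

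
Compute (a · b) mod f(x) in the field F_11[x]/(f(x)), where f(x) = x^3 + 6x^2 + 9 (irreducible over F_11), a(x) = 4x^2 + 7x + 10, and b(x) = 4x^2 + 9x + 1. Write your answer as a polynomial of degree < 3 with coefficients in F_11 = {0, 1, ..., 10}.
a · b ≡ 2x^2 + 8x + 1 (mod f(x))

Multiply in F_11[x]: a(x)·b(x) = (4x^2 + 7x + 10)·(4x^2 + 9x + 1) = 5x^4 + 9x^3 + 8x^2 + 9x + 10. This has degree ≥ 3, so divide by f(x) over F_11: 5x^4 + 9x^3 + 8x^2 + 9x + 10 = (5x + 1)·(x^3 + 6x^2 + 9) + (2x^2 + 8x + 1). Hence a·b ≡ 2x^2 + 8x + 1 (mod f). (F_11[x]/(f) is a field with 11^3 = 1331 elements since f is irreducible of degree 3.)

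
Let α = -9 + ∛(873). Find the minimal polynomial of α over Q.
m_α(x) = x^3 + 27x^2 + 243x - 144

Set β = α + 9 = ∛(873), so β^3 = 873. Then (α + 9)^3 - 873 = 0, i.e. α is a root of g(x) = (x + 9)^3 - 873 = x^3 + 27x^2 + 243x - 144. Since g(x) = h(x + 9) where h(x) = x^3 - 873, and h is irreducible over Q (because 873 is not a perfect cube, so h has no rational root, and a monic cubic with no rational root is irreducible), g is also irreducible (irreducibility is preserved under the substitution x → x + 9). Hence m_α(x) = x^3 + 27x^2 + 243x - 144.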